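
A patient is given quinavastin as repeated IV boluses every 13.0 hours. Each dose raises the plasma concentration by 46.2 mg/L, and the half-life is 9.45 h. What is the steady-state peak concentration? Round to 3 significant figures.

75.2 mg/L

k = ln 2 / 9.45 = 0.07335 h⁻¹
Fraction remaining after one interval: e^(−kτ) = e^(−0.07335 × 13.0) = 0.3854
R = 1 / (1 − 0.3854) = 1.627
Css,max = 46.2 × 1.627 ≈ 75.2 mg/L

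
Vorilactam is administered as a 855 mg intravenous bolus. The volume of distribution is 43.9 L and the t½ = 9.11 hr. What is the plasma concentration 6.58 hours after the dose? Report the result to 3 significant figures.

C₀ = dose / V = 855 / 43.9 = 19.48 mg/L
k = ln 2 / 9.11 = 0.07609 hr⁻¹
C(t) = C₀ e^(−kt) = 19.48 × e^(−0.07609 × 6.58) = 19.48 × e^(−0.5006) = 19.48 × 0.6061 ≈ 11.8 mg/L

11.8 mg/L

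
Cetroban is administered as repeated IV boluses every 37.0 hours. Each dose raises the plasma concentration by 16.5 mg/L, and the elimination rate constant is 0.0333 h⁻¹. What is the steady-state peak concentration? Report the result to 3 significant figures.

23.3 mg/L

Fraction remaining after one interval: e^(−kτ) = e^(−0.03330 × 37.0) = 0.2917
R = 1 / (1 − 0.2917) = 1.412
Css,max = 16.5 × 1.412 ≈ 23.3 mg/L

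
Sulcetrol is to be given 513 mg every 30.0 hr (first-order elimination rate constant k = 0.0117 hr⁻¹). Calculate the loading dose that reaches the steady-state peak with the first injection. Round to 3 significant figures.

1730 mg

Accumulation ratio R = 1 / (1 − e^(−kτ)) = 1 / (1 − e^(−0.01170×30.0)) = 1 / (1 − 0.7040) = 3.378
Loading dose = maintenance dose × R = 513 × 3.378 ≈ 1730 mg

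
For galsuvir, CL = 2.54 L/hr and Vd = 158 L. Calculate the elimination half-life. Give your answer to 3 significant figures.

k = CL / V = 2.54 / 158 = 0.01608 hr⁻¹
t½ = ln 2 / k = ln 2 / 0.01608 ≈ 43.1 hours

43.1 hours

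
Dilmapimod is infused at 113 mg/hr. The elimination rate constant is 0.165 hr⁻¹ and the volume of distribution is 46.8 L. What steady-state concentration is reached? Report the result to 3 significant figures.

14.6 µg/mL

CL = k · V = 0.165 × 46.8 = 7.722 L/hr
Css = rate / CL = 113 / 7.722 ≈ 14.6 µg/mL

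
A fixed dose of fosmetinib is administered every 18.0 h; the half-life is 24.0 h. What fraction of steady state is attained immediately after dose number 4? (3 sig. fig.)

0.875

k = ln 2 / 24.0 = 0.02888 h⁻¹
f_n = 1 − e^(−nkτ) = 1 − e^(−4 × 0.02888 × 18.0) = 1 − e^(−2.079) = 1 − 0.1250 ≈ 0.875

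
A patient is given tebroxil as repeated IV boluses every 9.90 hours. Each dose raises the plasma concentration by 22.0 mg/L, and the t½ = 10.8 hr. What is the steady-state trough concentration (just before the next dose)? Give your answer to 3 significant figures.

24.8 mg/L

k = ln 2 / 10.8 = 0.06418 hr⁻¹
Fraction remaining after one interval: e^(−kτ) = e^(−0.06418 × 9.90) = 0.5297
R = 1 / (1 − 0.5297) = 2.126
Css,max = 22.0 × 2.126 = 46.78 mg/L
Css,min = Css,max × e^(−kτ) = 46.78 × 0.5297 ≈ 24.8 mg/L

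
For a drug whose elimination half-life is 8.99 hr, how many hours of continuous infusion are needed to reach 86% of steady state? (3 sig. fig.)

25.5 hours

k = ln 2 / 8.99 = 0.07710 hr⁻¹
f = 1 − e^(−kt)  ⇒  t = −ln(1 − f) / k
t = −ln(1 − 0.86) / 0.07710 = 1.966 / 0.07710 ≈ 25.5 hours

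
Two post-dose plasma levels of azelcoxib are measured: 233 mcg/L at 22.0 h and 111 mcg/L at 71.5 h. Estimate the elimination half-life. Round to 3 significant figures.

k = ln(C₁/C₂) / (t₂ − t₁) = ln(233/111) / (71.5 − 22.0)
  = 0.7415 / 49.50 = 0.01498 h⁻¹
t½ = ln 2 / k = ln 2 / 0.01498 ≈ 46.3 hours

46.3 hours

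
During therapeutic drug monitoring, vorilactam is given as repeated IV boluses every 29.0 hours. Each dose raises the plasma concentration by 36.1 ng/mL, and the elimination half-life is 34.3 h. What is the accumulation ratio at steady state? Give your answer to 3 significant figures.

2.25

k = ln 2 / 34.3 = 0.02021 h⁻¹
Fraction remaining after one interval: e^(−kτ) = e^(−0.02021 × 29.0) = 0.5565
R = 1 / (1 − 0.5565) = 1 / 0.4435 ≈ 2.25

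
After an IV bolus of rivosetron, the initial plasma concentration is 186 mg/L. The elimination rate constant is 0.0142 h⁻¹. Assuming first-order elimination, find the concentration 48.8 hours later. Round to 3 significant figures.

93.0 mg/L

C(t) = C₀ e^(−kt) = 186 × e^(−0.01420 × 48.8) = 186 × e^(−0.6930) = 186 × 0.5001 ≈ 93.0 mg/L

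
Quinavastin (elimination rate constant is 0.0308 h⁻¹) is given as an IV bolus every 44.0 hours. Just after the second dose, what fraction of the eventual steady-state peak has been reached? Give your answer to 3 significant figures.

f_n = 1 − e^(−nkτ) = 1 − e^(−2 × 0.03080 × 44.0) = 1 − e^(−2.710) = 1 − 0.06651 ≈ 0.933

0.933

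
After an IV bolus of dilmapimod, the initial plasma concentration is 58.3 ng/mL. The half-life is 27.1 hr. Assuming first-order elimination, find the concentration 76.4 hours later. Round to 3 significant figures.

8.26 ng/mL

k = ln 2 / 27.1 = 0.02558 hr⁻¹
C(t) = C₀ e^(−kt) = 58.3 × e^(−0.02558 × 76.4) = 58.3 × e^(−1.954) = 58.3 × 0.1417 ≈ 8.26 ng/mL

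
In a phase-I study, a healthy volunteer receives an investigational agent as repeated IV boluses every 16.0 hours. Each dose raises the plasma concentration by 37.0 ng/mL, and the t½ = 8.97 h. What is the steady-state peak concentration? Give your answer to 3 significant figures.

52.1 ng/mL

k = ln 2 / 8.97 = 0.07727 h⁻¹
Fraction remaining after one interval: e^(−kτ) = e^(−0.07727 × 16.0) = 0.2904
R = 1 / (1 − 0.2904) = 1.409
Css,max = 37.0 × 1.409 ≈ 52.1 ng/mL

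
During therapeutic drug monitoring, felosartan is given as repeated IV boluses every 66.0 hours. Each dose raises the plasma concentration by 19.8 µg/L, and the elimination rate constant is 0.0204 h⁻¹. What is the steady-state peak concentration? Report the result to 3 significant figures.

26.8 µg/L

Fraction remaining after one interval: e^(−kτ) = e^(−0.02040 × 66.0) = 0.2602
R = 1 / (1 − 0.2602) = 1.352
Css,max = 19.8 × 1.352 ≈ 26.8 µg/L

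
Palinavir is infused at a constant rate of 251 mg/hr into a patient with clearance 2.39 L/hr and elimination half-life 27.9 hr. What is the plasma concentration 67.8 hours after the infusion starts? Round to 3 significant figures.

Css = rate / CL = 251 / 2.39 = 105.0 µg/mL
k = ln 2 / 27.9 = 0.02484 hr⁻¹
C(t) = Css (1 − e^(−kt)) = 105.0 × (1 − e^(−1.684)) = 105.0 × 0.8144 ≈ 85.5 µg/mL

85.5 µg/mL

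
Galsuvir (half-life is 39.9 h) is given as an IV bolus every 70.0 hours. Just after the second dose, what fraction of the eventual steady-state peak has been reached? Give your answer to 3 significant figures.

0.912

k = ln 2 / 39.9 = 0.01737 h⁻¹
f_n = 1 − e^(−nkτ) = 1 − e^(−2 × 0.01737 × 70.0) = 1 − e^(−2.432) = 1 − 0.08785 ≈ 0.912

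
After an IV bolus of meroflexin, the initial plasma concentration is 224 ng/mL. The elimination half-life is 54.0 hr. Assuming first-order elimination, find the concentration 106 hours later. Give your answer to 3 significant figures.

k = ln 2 / 54.0 = 0.01284 hr⁻¹
C(t) = C₀ e^(−kt) = 224 × e^(−0.01284 × 106) = 224 × e^(−1.361) = 224 × 0.2565 ≈ 57.5 ng/mL

57.5 ng/mL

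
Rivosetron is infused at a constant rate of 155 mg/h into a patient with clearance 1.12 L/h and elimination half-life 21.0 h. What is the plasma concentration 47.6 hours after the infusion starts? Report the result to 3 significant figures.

Css = rate / CL = 155 / 1.12 = 138.4 mg/L
k = ln 2 / 21.0 = 0.03301 h⁻¹
C(t) = Css (1 − e^(−kt)) = 138.4 × (1 − e^(−1.571)) = 138.4 × 0.7922 ≈ 110 mg/L

110 mg/L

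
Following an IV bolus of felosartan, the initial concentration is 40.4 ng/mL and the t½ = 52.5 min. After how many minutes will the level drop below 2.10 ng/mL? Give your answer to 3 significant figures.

224 minutes

k = ln 2 / 52.5 = 0.01320 min⁻¹
C(t) = C₀ e^(−kt)  ⇒  t = ln(C₀/C) / k
t = ln(40.4/2.10) / 0.01320 = 2.957 / 0.01320 ≈ 224 minutes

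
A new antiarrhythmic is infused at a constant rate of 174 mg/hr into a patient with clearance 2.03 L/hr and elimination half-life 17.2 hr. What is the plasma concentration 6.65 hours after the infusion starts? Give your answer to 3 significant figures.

20.2 mg/L

Css = rate / CL = 174 / 2.03 = 85.71 mg/L
k = ln 2 / 17.2 = 0.04030 hr⁻¹
C(t) = Css (1 − e^(−kt)) = 85.71 × (1 − e^(−0.2680)) = 85.71 × 0.2351 ≈ 20.2 mg/L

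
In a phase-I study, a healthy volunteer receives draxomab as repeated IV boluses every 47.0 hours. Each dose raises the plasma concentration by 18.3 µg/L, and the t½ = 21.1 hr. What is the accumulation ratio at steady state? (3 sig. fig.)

k = ln 2 / 21.1 = 0.03285 hr⁻¹
Fraction remaining after one interval: e^(−kτ) = e^(−0.03285 × 47.0) = 0.2135
R = 1 / (1 − 0.2135) = 1 / 0.7865 ≈ 1.27

1.27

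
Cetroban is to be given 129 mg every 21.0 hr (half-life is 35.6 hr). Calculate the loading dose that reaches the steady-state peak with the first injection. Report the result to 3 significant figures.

k = ln 2 / 35.6 = 0.01947 hr⁻¹
Accumulation ratio R = 1 / (1 − e^(−kτ)) = 1 / (1 − e^(−0.01947×21.0)) = 1 / (1 − 0.6644) = 2.980
Loading dose = maintenance dose × R = 129 × 2.980 ≈ 384 mg

384 mg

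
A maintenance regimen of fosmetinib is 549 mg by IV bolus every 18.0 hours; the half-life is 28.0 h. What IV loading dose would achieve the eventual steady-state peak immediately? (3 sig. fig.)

1530 mg

k = ln 2 / 28.0 = 0.02476 h⁻¹
Accumulation ratio R = 1 / (1 − e^(−kτ)) = 1 / (1 − e^(−0.02476×18.0)) = 1 / (1 − 0.6404) = 2.781
Loading dose = maintenance dose × R = 549 × 2.781 ≈ 1530 mg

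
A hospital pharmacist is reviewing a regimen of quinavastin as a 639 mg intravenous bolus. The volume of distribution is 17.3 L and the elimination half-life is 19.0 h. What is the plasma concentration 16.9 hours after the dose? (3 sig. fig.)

C₀ = dose / V = 639 / 17.3 = 36.94 mg/L
k = ln 2 / 19.0 = 0.03648 h⁻¹
C(t) = C₀ e^(−kt) = 36.94 × e^(−0.03648 × 16.9) = 36.94 × e^(−0.6165) = 36.94 × 0.5398 ≈ 19.9 mg/L

19.9 mg/L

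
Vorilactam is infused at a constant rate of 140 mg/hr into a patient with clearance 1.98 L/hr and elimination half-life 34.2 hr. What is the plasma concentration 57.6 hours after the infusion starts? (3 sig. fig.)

48.7 mg/L

Css = rate / CL = 140 / 1.98 = 70.71 mg/L
k = ln 2 / 34.2 = 0.02027 hr⁻¹
C(t) = Css (1 − e^(−kt)) = 70.71 × (1 − e^(−1.167)) = 70.71 × 0.6888 ≈ 48.7 mg/L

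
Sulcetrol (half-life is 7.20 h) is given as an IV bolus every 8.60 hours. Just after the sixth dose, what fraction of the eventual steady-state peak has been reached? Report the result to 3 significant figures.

0.993

k = ln 2 / 7.20 = 0.09627 h⁻¹
f_n = 1 − e^(−nkτ) = 1 − e^(−6 × 0.09627 × 8.60) = 1 − e^(−4.968) = 1 − 0.006960 ≈ 0.993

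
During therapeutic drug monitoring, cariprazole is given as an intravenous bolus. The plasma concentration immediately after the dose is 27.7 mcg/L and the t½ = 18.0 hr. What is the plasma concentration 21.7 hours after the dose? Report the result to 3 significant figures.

k = ln 2 / 18.0 = 0.03851 hr⁻¹
C(t) = C₀ e^(−kt) = 27.7 × e^(−0.03851 × 21.7) = 27.7 × e^(−0.8356) = 27.7 × 0.4336 ≈ 12.0 mcg/L

12.0 mcg/L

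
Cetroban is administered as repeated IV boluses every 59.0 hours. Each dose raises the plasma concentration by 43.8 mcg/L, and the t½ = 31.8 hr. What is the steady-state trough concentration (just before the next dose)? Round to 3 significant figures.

k = ln 2 / 31.8 = 0.02180 hr⁻¹
Fraction remaining after one interval: e^(−kτ) = e^(−0.02180 × 59.0) = 0.2764
R = 1 / (1 − 0.2764) = 1.382
Css,max = 43.8 × 1.382 = 60.53 mcg/L
Css,min = Css,max × e^(−kτ) = 60.53 × 0.2764 ≈ 16.7 mcg/L

16.7 mcg/L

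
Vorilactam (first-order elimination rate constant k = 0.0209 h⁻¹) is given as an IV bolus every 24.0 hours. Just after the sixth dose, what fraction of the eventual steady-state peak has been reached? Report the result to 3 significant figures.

f_n = 1 − e^(−nkτ) = 1 − e^(−6 × 0.02090 × 24.0) = 1 − e^(−3.010) = 1 − 0.04931 ≈ 0.951

0.951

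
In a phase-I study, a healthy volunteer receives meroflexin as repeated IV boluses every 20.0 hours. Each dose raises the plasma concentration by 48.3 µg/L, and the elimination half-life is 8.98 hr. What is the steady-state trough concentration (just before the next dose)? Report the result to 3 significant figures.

13.1 µg/L

k = ln 2 / 8.98 = 0.07719 hr⁻¹
Fraction remaining after one interval: e^(−kτ) = e^(−0.07719 × 20.0) = 0.2136
R = 1 / (1 − 0.2136) = 1.272
Css,max = 48.3 × 1.272 = 61.42 µg/L
Css,min = Css,max × e^(−kτ) = 61.42 × 0.2136 ≈ 13.1 µg/L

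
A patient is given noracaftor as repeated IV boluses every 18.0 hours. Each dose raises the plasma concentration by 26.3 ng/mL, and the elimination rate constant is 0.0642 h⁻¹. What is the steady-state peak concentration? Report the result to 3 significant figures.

Fraction remaining after one interval: e^(−kτ) = e^(−0.06420 × 18.0) = 0.3149
R = 1 / (1 − 0.3149) = 1.460
Css,max = 26.3 × 1.460 ≈ 38.4 ng/mL

38.4 ng/mL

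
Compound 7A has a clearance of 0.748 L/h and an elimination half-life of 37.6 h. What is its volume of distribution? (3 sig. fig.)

40.6 L

k = ln 2 / t½ = ln 2 / 37.6 = 0.01843 h⁻¹
V = CL / k = 0.748 / 0.01843 ≈ 40.6 L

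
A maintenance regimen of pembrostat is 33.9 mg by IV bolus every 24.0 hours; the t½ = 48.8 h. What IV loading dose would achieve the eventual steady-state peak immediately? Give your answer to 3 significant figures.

117 mg

k = ln 2 / 48.8 = 0.01420 h⁻¹
Accumulation ratio R = 1 / (1 − e^(−kτ)) = 1 / (1 − e^(−0.01420×24.0)) = 1 / (1 − 0.7111) = 3.462
Loading dose = maintenance dose × R = 33.9 × 3.462 ≈ 117 mg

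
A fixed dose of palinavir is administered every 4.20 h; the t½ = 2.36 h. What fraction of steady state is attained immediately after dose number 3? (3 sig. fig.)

0.975

k = ln 2 / 2.36 = 0.2937 h⁻¹
f_n = 1 − e^(−nkτ) = 1 − e^(−3 × 0.2937 × 4.20) = 1 − e^(−3.701) = 1 − 0.02471 ≈ 0.975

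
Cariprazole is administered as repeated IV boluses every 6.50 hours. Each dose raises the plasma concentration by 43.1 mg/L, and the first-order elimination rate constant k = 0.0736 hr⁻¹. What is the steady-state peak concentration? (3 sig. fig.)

113 mg/L

Fraction remaining after one interval: e^(−kτ) = e^(−0.07360 × 6.50) = 0.6198
R = 1 / (1 − 0.6198) = 2.630
Css,max = 43.1 × 2.630 ≈ 113 mg/L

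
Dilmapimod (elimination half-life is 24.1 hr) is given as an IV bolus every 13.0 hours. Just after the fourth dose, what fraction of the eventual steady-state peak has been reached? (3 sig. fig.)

0.776

k = ln 2 / 24.1 = 0.02876 hr⁻¹
f_n = 1 − e^(−nkτ) = 1 − e^(−4 × 0.02876 × 13.0) = 1 − e^(−1.496) = 1 − 0.2241 ≈ 0.776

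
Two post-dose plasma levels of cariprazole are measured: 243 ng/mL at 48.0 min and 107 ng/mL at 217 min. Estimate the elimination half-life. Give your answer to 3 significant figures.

k = ln(C₁/C₂) / (t₂ − t₁) = ln(243/107) / (217 − 48.0)
  = 0.8202 / 169.0 = 0.004853 min⁻¹
t½ = ln 2 / k = ln 2 / 0.004853 ≈ 143 minutes

143 minutes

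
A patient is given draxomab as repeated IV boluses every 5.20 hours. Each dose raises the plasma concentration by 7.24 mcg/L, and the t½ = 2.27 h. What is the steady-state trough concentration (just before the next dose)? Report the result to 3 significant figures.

k = ln 2 / 2.27 = 0.3054 h⁻¹
Fraction remaining after one interval: e^(−kτ) = e^(−0.3054 × 5.20) = 0.2044
R = 1 / (1 − 0.2044) = 1.257
Css,max = 7.24 × 1.257 = 9.100 mcg/L
Css,min = Css,max × e^(−kτ) = 9.100 × 0.2044 ≈ 1.86 mcg/L

1.86 mcg/L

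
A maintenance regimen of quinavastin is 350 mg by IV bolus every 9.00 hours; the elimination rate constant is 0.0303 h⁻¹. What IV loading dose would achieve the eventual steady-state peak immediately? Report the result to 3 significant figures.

1470 mg

Accumulation ratio R = 1 / (1 − e^(−kτ)) = 1 / (1 − e^(−0.03030×9.00)) = 1 / (1 − 0.7613) = 4.190
Loading dose = maintenance dose × R = 350 × 4.190 ≈ 1470 mg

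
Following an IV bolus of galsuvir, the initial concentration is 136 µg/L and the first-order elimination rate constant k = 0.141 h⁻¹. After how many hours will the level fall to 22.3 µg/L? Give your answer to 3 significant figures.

12.8 hours

C(t) = C₀ e^(−kt)  ⇒  t = ln(C₀/C) / k
t = ln(136/22.3) / 0.1410 = 1.808 / 0.1410 ≈ 12.8 hours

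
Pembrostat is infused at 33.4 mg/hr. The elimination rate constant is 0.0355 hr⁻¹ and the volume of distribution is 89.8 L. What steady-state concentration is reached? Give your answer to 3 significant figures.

10.5 µg/mL

CL = k · V = 0.0355 × 89.8 = 3.188 L/hr
Css = rate / CL = 33.4 / 3.188 ≈ 10.5 µg/mL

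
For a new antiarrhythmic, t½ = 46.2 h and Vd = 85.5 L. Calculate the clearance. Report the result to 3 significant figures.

k = ln 2 / t½ = ln 2 / 46.2 = 0.01500 h⁻¹
CL = k · V = 0.01500 × 85.5 ≈ 1.28 L/h

1.28 L/h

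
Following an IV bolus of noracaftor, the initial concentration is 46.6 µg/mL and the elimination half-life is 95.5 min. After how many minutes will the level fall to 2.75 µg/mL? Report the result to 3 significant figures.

390 minutes

k = ln 2 / 95.5 = 0.007258 min⁻¹
C(t) = C₀ e^(−kt)  ⇒  t = ln(C₀/C) / k
t = ln(46.6/2.75) / 0.007258 = 2.830 / 0.007258 ≈ 390 minutes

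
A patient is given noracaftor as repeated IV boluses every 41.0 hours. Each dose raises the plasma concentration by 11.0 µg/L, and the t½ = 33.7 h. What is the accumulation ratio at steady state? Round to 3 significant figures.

1.76

k = ln 2 / 33.7 = 0.02057 h⁻¹
Fraction remaining after one interval: e^(−kτ) = e^(−0.02057 × 41.0) = 0.4303
R = 1 / (1 − 0.4303) = 1 / 0.5697 ≈ 1.76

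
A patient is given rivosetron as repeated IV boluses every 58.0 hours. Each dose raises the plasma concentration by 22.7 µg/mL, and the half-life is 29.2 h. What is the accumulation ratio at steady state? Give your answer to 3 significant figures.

k = ln 2 / 29.2 = 0.02374 h⁻¹
Fraction remaining after one interval: e^(−kτ) = e^(−0.02374 × 58.0) = 0.2524
R = 1 / (1 − 0.2524) = 1 / 0.7476 ≈ 1.34

1.34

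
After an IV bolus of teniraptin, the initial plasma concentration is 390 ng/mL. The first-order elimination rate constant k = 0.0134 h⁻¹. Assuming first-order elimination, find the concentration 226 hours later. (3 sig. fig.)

C(t) = C₀ e^(−kt) = 390 × e^(−0.01340 × 226) = 390 × e^(−3.028) = 390 × 0.04839 ≈ 18.9 ng/mL

18.9 ng/mL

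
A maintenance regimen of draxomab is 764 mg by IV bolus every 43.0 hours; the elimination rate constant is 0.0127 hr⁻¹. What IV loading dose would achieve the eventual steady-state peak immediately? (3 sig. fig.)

1820 mg

Accumulation ratio R = 1 / (1 − e^(−kτ)) = 1 / (1 − e^(−0.01270×43.0)) = 1 / (1 − 0.5792) = 2.376
Loading dose = maintenance dose × R = 764 × 2.376 ≈ 1820 mg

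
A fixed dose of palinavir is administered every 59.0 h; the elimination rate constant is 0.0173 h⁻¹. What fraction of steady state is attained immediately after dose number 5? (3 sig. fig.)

f_n = 1 − e^(−nkτ) = 1 − e^(−5 × 0.01730 × 59.0) = 1 − e^(−5.103) = 1 − 0.006075 ≈ 0.994

0.994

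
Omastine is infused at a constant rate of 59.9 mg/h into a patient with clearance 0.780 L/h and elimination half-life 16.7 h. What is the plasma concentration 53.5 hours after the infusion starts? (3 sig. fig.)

68.5 mg/L

Css = rate / CL = 59.9 / 0.780 = 76.79 mg/L
k = ln 2 / 16.7 = 0.04151 h⁻¹
C(t) = Css (1 − e^(−kt)) = 76.79 × (1 − e^(−2.221)) = 76.79 × 0.8915 ≈ 68.5 mg/L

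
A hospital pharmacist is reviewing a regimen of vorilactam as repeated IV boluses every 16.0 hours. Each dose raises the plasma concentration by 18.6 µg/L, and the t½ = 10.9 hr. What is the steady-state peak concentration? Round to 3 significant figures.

29.1 µg/L

k = ln 2 / 10.9 = 0.06359 hr⁻¹
Fraction remaining after one interval: e^(−kτ) = e^(−0.06359 × 16.0) = 0.3615
R = 1 / (1 − 0.3615) = 1.566
Css,max = 18.6 × 1.566 ≈ 29.1 µg/L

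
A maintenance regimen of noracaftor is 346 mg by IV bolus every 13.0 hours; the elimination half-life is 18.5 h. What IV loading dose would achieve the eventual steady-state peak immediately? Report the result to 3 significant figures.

k = ln 2 / 18.5 = 0.03747 h⁻¹
Accumulation ratio R = 1 / (1 − e^(−kτ)) = 1 / (1 − e^(−0.03747×13.0)) = 1 / (1 − 0.6144) = 2.593
Loading dose = maintenance dose × R = 346 × 2.593 ≈ 897 mg

897 mg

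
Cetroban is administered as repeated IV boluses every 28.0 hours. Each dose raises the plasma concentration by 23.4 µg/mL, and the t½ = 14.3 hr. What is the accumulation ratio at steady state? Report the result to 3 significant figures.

1.35

k = ln 2 / 14.3 = 0.04847 hr⁻¹
Fraction remaining after one interval: e^(−kτ) = e^(−0.04847 × 28.0) = 0.2574
R = 1 / (1 − 0.2574) = 1 / 0.7426 ≈ 1.35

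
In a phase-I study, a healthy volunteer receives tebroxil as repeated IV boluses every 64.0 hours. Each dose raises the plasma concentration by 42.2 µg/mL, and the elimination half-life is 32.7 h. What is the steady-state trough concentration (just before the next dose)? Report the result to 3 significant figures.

k = ln 2 / 32.7 = 0.02120 h⁻¹
Fraction remaining after one interval: e^(−kτ) = e^(−0.02120 × 64.0) = 0.2575
R = 1 / (1 − 0.2575) = 1.347
Css,max = 42.2 × 1.347 = 56.84 µg/mL
Css,min = Css,max × e^(−kτ) = 56.84 × 0.2575 ≈ 14.6 µg/mL

14.6 µg/mL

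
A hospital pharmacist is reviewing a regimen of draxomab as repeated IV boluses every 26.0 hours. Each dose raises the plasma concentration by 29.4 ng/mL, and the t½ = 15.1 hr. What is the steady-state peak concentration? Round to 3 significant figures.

k = ln 2 / 15.1 = 0.04590 hr⁻¹
Fraction remaining after one interval: e^(−kτ) = e^(−0.04590 × 26.0) = 0.3032
R = 1 / (1 − 0.3032) = 1.435
Css,max = 29.4 × 1.435 ≈ 42.2 ng/mL

42.2 ng/mL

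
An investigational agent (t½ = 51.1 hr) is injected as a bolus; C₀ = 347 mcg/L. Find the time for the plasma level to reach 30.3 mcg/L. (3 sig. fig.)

k = ln 2 / 51.1 = 0.01356 hr⁻¹
C(t) = C₀ e^(−kt)  ⇒  t = ln(C₀/C) / k
t = ln(347/30.3) / 0.01356 = 2.438 / 0.01356 ≈ 180 hours

180 hours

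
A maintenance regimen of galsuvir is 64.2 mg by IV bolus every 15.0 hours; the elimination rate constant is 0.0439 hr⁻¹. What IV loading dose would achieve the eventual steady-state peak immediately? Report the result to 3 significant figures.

133 mg

Accumulation ratio R = 1 / (1 − e^(−kτ)) = 1 / (1 − e^(−0.04390×15.0)) = 1 / (1 − 0.5176) = 2.073
Loading dose = maintenance dose × R = 64.2 × 2.073 ≈ 133 mg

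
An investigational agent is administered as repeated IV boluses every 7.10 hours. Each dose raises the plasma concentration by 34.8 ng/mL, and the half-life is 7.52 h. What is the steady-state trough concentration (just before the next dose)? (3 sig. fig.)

37.7 ng/mL

k = ln 2 / 7.52 = 0.09217 h⁻¹
Fraction remaining after one interval: e^(−kτ) = e^(−0.09217 × 7.10) = 0.5197
R = 1 / (1 − 0.5197) = 2.082
Css,max = 34.8 × 2.082 = 72.46 ng/mL
Css,min = Css,max × e^(−kτ) = 72.46 × 0.5197 ≈ 37.7 ng/mL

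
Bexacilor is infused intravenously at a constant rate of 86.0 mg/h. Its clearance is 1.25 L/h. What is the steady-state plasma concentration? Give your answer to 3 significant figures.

Css = infusion rate / CL = 86.0 / 1.25 ≈ 68.8 mg/L

68.8 mg/L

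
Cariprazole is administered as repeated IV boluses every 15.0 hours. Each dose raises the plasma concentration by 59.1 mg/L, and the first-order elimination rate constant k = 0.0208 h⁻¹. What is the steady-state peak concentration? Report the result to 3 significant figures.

221 mg/L

Fraction remaining after one interval: e^(−kτ) = e^(−0.02080 × 15.0) = 0.7320
R = 1 / (1 − 0.7320) = 3.731
Css,max = 59.1 × 3.731 ≈ 221 mg/L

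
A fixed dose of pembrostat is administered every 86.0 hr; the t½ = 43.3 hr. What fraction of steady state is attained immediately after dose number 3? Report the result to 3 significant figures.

0.984

k = ln 2 / 43.3 = 0.01601 hr⁻¹
f_n = 1 − e^(−nkτ) = 1 − e^(−3 × 0.01601 × 86.0) = 1 − e^(−4.130) = 1 − 0.01608 ≈ 0.984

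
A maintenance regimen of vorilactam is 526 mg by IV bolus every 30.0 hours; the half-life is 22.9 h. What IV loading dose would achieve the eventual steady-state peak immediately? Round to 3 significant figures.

k = ln 2 / 22.9 = 0.03027 h⁻¹
Accumulation ratio R = 1 / (1 − e^(−kτ)) = 1 / (1 − e^(−0.03027×30.0)) = 1 / (1 − 0.4033) = 1.676
Loading dose = maintenance dose × R = 526 × 1.676 ≈ 882 mg

882 mg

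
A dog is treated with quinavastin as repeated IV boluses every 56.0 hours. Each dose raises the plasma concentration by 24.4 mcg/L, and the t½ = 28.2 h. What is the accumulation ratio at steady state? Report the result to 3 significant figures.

k = ln 2 / 28.2 = 0.02458 h⁻¹
Fraction remaining after one interval: e^(−kτ) = e^(−0.02458 × 56.0) = 0.2525
R = 1 / (1 − 0.2525) = 1 / 0.7475 ≈ 1.34

1.34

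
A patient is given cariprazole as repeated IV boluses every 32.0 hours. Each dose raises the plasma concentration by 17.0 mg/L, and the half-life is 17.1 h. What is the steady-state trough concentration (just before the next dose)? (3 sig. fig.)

k = ln 2 / 17.1 = 0.04053 h⁻¹
Fraction remaining after one interval: e^(−kτ) = e^(−0.04053 × 32.0) = 0.2733
R = 1 / (1 − 0.2733) = 1.376
Css,max = 17.0 × 1.376 = 23.39 mg/L
Css,min = Css,max × e^(−kτ) = 23.39 × 0.2733 ≈ 6.39 mg/L

6.39 mg/L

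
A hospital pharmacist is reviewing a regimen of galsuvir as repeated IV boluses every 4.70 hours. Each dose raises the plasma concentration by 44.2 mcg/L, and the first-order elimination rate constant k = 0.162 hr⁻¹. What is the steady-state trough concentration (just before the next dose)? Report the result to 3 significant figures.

Fraction remaining after one interval: e^(−kτ) = e^(−0.1620 × 4.70) = 0.4670
R = 1 / (1 − 0.4670) = 1.876
Css,max = 44.2 × 1.876 = 82.93 mcg/L
Css,min = Css,max × e^(−kτ) = 82.93 × 0.4670 ≈ 38.7 mcg/L

38.7 mcg/L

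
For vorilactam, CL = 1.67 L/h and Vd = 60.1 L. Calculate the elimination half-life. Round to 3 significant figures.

24.9 hours

k = CL / V = 1.67 / 60.1 = 0.02779 h⁻¹
t½ = ln 2 / k = ln 2 / 0.02779 ≈ 24.9 hours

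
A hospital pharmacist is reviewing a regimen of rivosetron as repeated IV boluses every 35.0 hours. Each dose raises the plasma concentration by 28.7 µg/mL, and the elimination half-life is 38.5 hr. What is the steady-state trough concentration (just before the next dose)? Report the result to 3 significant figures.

32.7 µg/mL

k = ln 2 / 38.5 = 0.01800 hr⁻¹
Fraction remaining after one interval: e^(−kτ) = e^(−0.01800 × 35.0) = 0.5325
R = 1 / (1 − 0.5325) = 2.139
Css,max = 28.7 × 2.139 = 61.39 µg/mL
Css,min = Css,max × e^(−kτ) = 61.39 × 0.5325 ≈ 32.7 µg/mL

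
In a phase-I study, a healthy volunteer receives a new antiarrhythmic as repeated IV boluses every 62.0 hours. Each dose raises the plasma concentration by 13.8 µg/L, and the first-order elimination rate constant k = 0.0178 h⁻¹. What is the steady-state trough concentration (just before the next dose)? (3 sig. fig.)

Fraction remaining after one interval: e^(−kτ) = e^(−0.01780 × 62.0) = 0.3317
R = 1 / (1 − 0.3317) = 1.496
Css,max = 13.8 × 1.496 = 20.65 µg/L
Css,min = Css,max × e^(−kτ) = 20.65 × 0.3317 ≈ 6.85 µg/L

6.85 µg/L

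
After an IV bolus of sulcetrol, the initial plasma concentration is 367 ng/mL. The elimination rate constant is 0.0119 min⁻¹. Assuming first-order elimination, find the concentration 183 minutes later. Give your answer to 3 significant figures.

C(t) = C₀ e^(−kt) = 367 × e^(−0.01190 × 183) = 367 × e^(−2.178) = 367 × 0.1133 ≈ 41.6 ng/mL

41.6 ng/mL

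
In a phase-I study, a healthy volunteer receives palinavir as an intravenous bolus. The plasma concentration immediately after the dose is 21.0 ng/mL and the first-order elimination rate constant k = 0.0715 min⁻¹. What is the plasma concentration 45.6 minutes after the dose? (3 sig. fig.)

0.806 ng/mL

C(t) = C₀ e^(−kt) = 21.0 × e^(−0.07150 × 45.6) = 21.0 × e^(−3.260) = 21.0 × 0.03837 ≈ 0.806 ng/mL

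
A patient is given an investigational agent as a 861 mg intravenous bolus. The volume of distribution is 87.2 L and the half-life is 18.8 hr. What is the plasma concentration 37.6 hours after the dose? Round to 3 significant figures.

C₀ = dose / V = 861 / 87.2 = 9.874 mg/L
k = ln 2 / 18.8 = 0.03687 hr⁻¹
C(t) = C₀ e^(−kt) = 9.874 × e^(−0.03687 × 37.6) = 9.874 × e^(−1.386) = 9.874 × 0.2500 ≈ 2.47 mg/L

2.47 mg/L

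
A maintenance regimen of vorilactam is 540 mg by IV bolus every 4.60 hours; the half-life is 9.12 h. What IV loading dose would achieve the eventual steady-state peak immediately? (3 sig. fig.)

1830 mg

k = ln 2 / 9.12 = 0.07600 h⁻¹
Accumulation ratio R = 1 / (1 − e^(−kτ)) = 1 / (1 − e^(−0.07600×4.60)) = 1 / (1 − 0.7050) = 3.389
Loading dose = maintenance dose × R = 540 × 3.389 ≈ 1830 mg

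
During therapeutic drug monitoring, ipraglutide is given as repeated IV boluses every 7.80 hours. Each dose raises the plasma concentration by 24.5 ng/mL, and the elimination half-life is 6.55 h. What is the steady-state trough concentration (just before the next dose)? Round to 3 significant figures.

19.1 ng/mL

k = ln 2 / 6.55 = 0.1058 h⁻¹
Fraction remaining after one interval: e^(−kτ) = e^(−0.1058 × 7.80) = 0.4380
R = 1 / (1 − 0.4380) = 1.780
Css,max = 24.5 × 1.780 = 43.60 ng/mL
Css,min = Css,max × e^(−kτ) = 43.60 × 0.4380 ≈ 19.1 ng/mL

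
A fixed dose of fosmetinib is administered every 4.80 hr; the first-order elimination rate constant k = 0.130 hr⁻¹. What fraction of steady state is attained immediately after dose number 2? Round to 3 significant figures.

f_n = 1 − e^(−nkτ) = 1 − e^(−2 × 0.1300 × 4.80) = 1 − e^(−1.248) = 1 − 0.2871 ≈ 0.713

0.713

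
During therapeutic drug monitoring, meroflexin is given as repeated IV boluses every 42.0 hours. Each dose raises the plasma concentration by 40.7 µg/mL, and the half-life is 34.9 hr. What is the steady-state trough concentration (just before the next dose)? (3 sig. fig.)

k = ln 2 / 34.9 = 0.01986 hr⁻¹
Fraction remaining after one interval: e^(−kτ) = e^(−0.01986 × 42.0) = 0.4342
R = 1 / (1 − 0.4342) = 1.768
Css,max = 40.7 × 1.768 = 71.94 µg/mL
Css,min = Css,max × e^(−kτ) = 71.94 × 0.4342 ≈ 31.2 µg/mL

31.2 µg/mL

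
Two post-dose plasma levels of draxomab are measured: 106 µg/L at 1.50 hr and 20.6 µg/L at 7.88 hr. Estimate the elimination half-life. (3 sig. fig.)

2.70 hours

k = ln(C₁/C₂) / (t₂ − t₁) = ln(106/20.6) / (7.88 − 1.50)
  = 1.638 / 6.380 = 0.2568 hr⁻¹
t½ = ln 2 / k = ln 2 / 0.2568 ≈ 2.70 hours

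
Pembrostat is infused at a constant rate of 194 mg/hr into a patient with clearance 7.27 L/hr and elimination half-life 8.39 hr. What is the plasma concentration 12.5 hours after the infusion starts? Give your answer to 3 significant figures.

Css = rate / CL = 194 / 7.27 = 26.69 mg/L
k = ln 2 / 8.39 = 0.08262 hr⁻¹
C(t) = Css (1 − e^(−kt)) = 26.69 × (1 − e^(−1.033)) = 26.69 × 0.6440 ≈ 17.2 mg/L

17.2 mg/L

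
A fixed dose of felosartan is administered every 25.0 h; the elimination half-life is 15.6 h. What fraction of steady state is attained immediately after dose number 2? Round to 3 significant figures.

0.892

k = ln 2 / 15.6 = 0.04443 h⁻¹
f_n = 1 − e^(−nkτ) = 1 − e^(−2 × 0.04443 × 25.0) = 1 − e^(−2.222) = 1 − 0.1084 ≈ 0.892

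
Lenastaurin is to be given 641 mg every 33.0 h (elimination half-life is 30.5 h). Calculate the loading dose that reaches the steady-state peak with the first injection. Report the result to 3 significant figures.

k = ln 2 / 30.5 = 0.02273 h⁻¹
Accumulation ratio R = 1 / (1 − e^(−kτ)) = 1 / (1 − e^(−0.02273×33.0)) = 1 / (1 − 0.4724) = 1.895
Loading dose = maintenance dose × R = 641 × 1.895 ≈ 1210 mg

1210 mg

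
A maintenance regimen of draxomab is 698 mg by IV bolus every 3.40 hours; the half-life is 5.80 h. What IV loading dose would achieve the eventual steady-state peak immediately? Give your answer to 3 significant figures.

k = ln 2 / 5.80 = 0.1195 h⁻¹
Accumulation ratio R = 1 / (1 − e^(−kτ)) = 1 / (1 − e^(−0.1195×3.40)) = 1 / (1 − 0.6661) = 2.995
Loading dose = maintenance dose × R = 698 × 2.995 ≈ 2090 mg

2090 mg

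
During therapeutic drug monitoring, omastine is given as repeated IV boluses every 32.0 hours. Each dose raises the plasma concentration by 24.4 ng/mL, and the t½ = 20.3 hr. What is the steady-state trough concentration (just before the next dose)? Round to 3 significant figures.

12.3 ng/mL

k = ln 2 / 20.3 = 0.03415 hr⁻¹
Fraction remaining after one interval: e^(−kτ) = e^(−0.03415 × 32.0) = 0.3353
R = 1 / (1 − 0.3353) = 1.505
Css,max = 24.4 × 1.505 = 36.71 ng/mL
Css,min = Css,max × e^(−kτ) = 36.71 × 0.3353 ≈ 12.3 ng/mL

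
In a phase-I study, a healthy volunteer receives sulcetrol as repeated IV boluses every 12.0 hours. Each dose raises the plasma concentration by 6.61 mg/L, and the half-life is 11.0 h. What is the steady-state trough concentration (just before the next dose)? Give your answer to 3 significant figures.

k = ln 2 / 11.0 = 0.06301 h⁻¹
Fraction remaining after one interval: e^(−kτ) = e^(−0.06301 × 12.0) = 0.4695
R = 1 / (1 − 0.4695) = 1.885
Css,max = 6.61 × 1.885 = 12.46 mg/L
Css,min = Css,max × e^(−kτ) = 12.46 × 0.4695 ≈ 5.85 mg/L

5.85 mg/L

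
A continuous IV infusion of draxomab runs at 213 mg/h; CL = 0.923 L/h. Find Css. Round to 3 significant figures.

231 mg/L

Css = infusion rate / CL = 213 / 0.923 ≈ 231 mg/L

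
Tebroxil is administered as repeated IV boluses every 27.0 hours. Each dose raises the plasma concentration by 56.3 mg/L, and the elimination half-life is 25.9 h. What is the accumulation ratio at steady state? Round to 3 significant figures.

1.94

k = ln 2 / 25.9 = 0.02676 h⁻¹
Fraction remaining after one interval: e^(−kτ) = e^(−0.02676 × 27.0) = 0.4855
R = 1 / (1 − 0.4855) = 1 / 0.5145 ≈ 1.94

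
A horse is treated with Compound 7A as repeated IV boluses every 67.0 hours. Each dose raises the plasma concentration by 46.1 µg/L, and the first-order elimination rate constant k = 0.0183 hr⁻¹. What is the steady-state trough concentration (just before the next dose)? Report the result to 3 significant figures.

19.1 µg/L

Fraction remaining after one interval: e^(−kτ) = e^(−0.01830 × 67.0) = 0.2934
R = 1 / (1 − 0.2934) = 1.415
Css,max = 46.1 × 1.415 = 65.25 µg/L
Css,min = Css,max × e^(−kτ) = 65.25 × 0.2934 ≈ 19.1 µg/L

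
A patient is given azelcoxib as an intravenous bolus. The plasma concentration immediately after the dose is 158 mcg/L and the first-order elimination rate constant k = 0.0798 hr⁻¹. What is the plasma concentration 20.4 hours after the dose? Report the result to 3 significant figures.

C(t) = C₀ e^(−kt) = 158 × e^(−0.07980 × 20.4) = 158 × e^(−1.628) = 158 × 0.1963 ≈ 31.0 mcg/L

31.0 mcg/L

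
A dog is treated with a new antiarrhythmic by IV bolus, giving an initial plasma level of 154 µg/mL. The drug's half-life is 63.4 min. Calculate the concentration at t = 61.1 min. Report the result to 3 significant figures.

79.0 µg/mL

k = ln 2 / 63.4 = 0.01093 min⁻¹
61.1 min is 0.9637 half-lives, so C = 154 × (1/2)^0.9637 = 154 × 0.5127 ≈ 79.0 µg/mL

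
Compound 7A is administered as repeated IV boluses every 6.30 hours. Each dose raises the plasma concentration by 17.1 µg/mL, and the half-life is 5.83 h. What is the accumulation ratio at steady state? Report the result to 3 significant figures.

k = ln 2 / 5.83 = 0.1189 h⁻¹
Fraction remaining after one interval: e^(−kτ) = e^(−0.1189 × 6.30) = 0.4728
R = 1 / (1 − 0.4728) = 1 / 0.5272 ≈ 1.90

1.90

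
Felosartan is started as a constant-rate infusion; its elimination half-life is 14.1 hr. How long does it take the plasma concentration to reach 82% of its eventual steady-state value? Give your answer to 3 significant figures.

34.9 hours

k = ln 2 / 14.1 = 0.04916 hr⁻¹
f = 1 − e^(−kt)  ⇒  t = −ln(1 − f) / k
t = −ln(1 − 0.82) / 0.04916 = 1.715 / 0.04916 ≈ 34.9 hours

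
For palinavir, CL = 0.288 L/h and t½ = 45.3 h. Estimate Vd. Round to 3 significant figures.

k = ln 2 / t½ = ln 2 / 45.3 = 0.01530 h⁻¹
V = CL / k = 0.288 / 0.01530 ≈ 18.8 L

18.8 L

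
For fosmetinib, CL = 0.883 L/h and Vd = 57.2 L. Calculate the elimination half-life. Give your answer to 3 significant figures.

k = CL / V = 0.883 / 57.2 = 0.01544 h⁻¹
t½ = ln 2 / k = ln 2 / 0.01544 ≈ 44.9 hours

44.9 hours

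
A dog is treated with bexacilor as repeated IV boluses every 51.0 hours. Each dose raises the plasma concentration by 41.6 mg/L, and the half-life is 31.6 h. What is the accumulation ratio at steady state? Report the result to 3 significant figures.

k = ln 2 / 31.6 = 0.02194 h⁻¹
Fraction remaining after one interval: e^(−kτ) = e^(−0.02194 × 51.0) = 0.3267
R = 1 / (1 − 0.3267) = 1 / 0.6733 ≈ 1.49

1.49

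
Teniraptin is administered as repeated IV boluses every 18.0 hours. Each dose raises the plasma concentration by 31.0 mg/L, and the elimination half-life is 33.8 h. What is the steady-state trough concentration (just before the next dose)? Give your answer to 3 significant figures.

k = ln 2 / 33.8 = 0.02051 h⁻¹
Fraction remaining after one interval: e^(−kτ) = e^(−0.02051 × 18.0) = 0.6913
R = 1 / (1 − 0.6913) = 3.240
Css,max = 31.0 × 3.240 = 100.4 mg/L
Css,min = Css,max × e^(−kτ) = 100.4 × 0.6913 ≈ 69.4 mg/L

69.4 mg/L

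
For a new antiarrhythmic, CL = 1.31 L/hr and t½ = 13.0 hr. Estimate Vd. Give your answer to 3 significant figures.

k = ln 2 / t½ = ln 2 / 13.0 = 0.05332 hr⁻¹
V = CL / k = 1.31 / 0.05332 ≈ 24.6 L

24.6 L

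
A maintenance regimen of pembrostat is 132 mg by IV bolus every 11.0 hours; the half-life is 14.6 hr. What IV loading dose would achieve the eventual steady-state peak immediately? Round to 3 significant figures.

k = ln 2 / 14.6 = 0.04748 hr⁻¹
Accumulation ratio R = 1 / (1 − e^(−kτ)) = 1 / (1 − e^(−0.04748×11.0)) = 1 / (1 − 0.5932) = 2.458
Loading dose = maintenance dose × R = 132 × 2.458 ≈ 324 mg

324 mg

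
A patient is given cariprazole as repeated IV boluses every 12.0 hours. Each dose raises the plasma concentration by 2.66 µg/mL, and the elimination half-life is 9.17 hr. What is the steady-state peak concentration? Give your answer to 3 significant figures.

4.46 µg/mL

k = ln 2 / 9.17 = 0.07559 hr⁻¹
Fraction remaining after one interval: e^(−kτ) = e^(−0.07559 × 12.0) = 0.4037
R = 1 / (1 − 0.4037) = 1.677
Css,max = 2.66 × 1.677 ≈ 4.46 µg/mL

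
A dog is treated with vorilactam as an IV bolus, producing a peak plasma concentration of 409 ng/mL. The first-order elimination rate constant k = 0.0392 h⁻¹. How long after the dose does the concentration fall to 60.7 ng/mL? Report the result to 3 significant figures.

C(t) = C₀ e^(−kt)  ⇒  t = ln(C₀/C) / k
t = ln(409/60.7) / 0.03920 = 1.908 / 0.03920 ≈ 48.7 hours

48.7 hours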